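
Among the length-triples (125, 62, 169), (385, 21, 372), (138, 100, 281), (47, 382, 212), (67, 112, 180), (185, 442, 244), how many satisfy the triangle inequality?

(62,125,169): 62+125 > 169 → valid
(21,372,385): 21+372 > 385 → valid
(100,138,281): 100+138 ≤ 281 → not valid
(47,212,382): 47+212 ≤ 382 → not valid
(67,112,180): 67+112 ≤ 180 → not valid
(185,244,442): 185+244 ≤ 442 → not valid
2 of the 6 triples form a triangle.

2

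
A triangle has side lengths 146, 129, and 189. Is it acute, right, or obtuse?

acute

Compare the square of the longest side to the sum of squares of the other two: 129² + 146² = 37957 > 35721 = 189².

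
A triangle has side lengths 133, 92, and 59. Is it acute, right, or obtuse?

Compare the square of the longest side to the sum of squares of the other two: 59² + 92² = 11945 < 17689 = 133².

obtuse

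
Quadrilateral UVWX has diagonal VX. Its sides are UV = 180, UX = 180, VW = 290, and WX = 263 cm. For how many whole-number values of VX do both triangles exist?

From triangle UVX: 0 < VX < 360.
From triangle WVX: 27 < VX < 553.
Intersection: 27 < VX < 360, so integers 28 through 359: 332 values.

332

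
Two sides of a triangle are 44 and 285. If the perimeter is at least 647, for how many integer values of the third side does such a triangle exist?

Triangle inequality: 241 < x < 329. Perimeter ≥ 647 gives x ≥ 647 − 44 − 285 = 318.
So 318 ≤ x < 329; integers 318 through 328: 11 values.

11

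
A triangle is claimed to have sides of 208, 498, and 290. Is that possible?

No

The two shorter sides sum to 498, exactly equal to the longest side 498.
That gives only a degenerate (flat) triangle — the inequality must be strict.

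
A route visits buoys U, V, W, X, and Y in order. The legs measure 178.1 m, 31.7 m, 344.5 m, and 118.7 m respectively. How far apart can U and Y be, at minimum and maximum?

16.0 ≤ UY ≤ 673.0 m

The maximum is all hops collinear in one direction: 178.1 + 31.7 + 344.5 + 118.7 = 673.0.
The longest hop is 344.5; the others sum to 328.5. Folding the others back against it leaves at least 344.5 − 328.5 = 16.0.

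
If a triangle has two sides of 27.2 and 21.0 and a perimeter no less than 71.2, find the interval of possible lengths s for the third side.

23.0 ≤ s < 48.2

Triangle inequality alone gives 6.2 < s < 48.2.
The perimeter condition gives s ≥ 71.2 − 27.2 − 21.0 = 23.0.
Intersecting the two: 23.0 ≤ s < 48.2.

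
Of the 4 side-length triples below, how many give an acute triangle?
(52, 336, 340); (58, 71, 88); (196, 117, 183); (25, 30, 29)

(52,336,340): 52²+336² = 115600 = 340² → right
(58,71,88): 58²+71² = 8405 > 7744 = 88² → acute
(196,117,183): 117²+183² = 47178 > 38416 = 196² → acute
(25,30,29): 25²+29² = 1466 > 900 = 30² → acute
3 of the 4 are acute.

3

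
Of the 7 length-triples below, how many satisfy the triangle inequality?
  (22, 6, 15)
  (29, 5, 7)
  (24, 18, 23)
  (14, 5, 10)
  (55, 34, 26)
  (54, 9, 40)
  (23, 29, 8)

4

(6,15,22): 6+15 ≤ 22 → not valid
(5,7,29): 5+7 ≤ 29 → not valid
(18,23,24): 18+23 > 24 → valid
(5,10,14): 5+10 > 14 → valid
(26,34,55): 26+34 > 55 → valid
(9,40,54): 9+40 ≤ 54 → not valid
(8,23,29): 8+23 > 29 → valid
4 of the 7 triples form a triangle.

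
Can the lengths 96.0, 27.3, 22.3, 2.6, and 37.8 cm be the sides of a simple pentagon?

No

For a pentagon, each side must be shorter than the sum of the others.
Here the longest side is 96.0, but the remaining 4 sides sum to only 90.0.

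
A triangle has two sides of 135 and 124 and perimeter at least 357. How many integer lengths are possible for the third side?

Triangle inequality: 11 < x < 259. Perimeter ≥ 357 gives x ≥ 357 − 135 − 124 = 98.
So 98 ≤ x < 259; integers 98 through 258: 161 values.

161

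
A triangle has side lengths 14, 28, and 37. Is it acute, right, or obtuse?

Compare the square of the longest side to the sum of squares of the other two: 14² + 28² = 980 < 1369 = 37².

obtuse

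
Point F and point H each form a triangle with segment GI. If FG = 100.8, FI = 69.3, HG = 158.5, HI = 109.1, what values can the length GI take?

From triangle FGI: |100.8 − 69.3| < GI < 100.8 + 69.3, i.e. 31.5 < GI < 170.1.
From triangle HGI: 49.4 < GI < 267.6.
Both must hold, so GI lies in the intersection.

49.4 < GI < 170.1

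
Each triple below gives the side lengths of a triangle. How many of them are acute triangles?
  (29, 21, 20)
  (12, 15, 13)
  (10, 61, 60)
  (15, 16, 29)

(29,21,20): 20²+21² = 841 = 29² → right
(12,15,13): 12²+13² = 313 > 225 = 15² → acute
(10,61,60): 10²+60² = 3700 < 3721 = 61² → obtuse
(15,16,29): 15²+16² = 481 < 841 = 29² → obtuse
1 of the 4 is acute.

1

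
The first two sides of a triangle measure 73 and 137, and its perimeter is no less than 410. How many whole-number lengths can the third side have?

10

Triangle inequality: 64 < x < 210. Perimeter ≥ 410 gives x ≥ 410 − 73 − 137 = 200.
So 200 ≤ x < 210; integers 200 through 209: 10 values.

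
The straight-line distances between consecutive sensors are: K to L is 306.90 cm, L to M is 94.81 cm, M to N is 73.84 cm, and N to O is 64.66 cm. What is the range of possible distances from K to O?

73.59 ≤ KO ≤ 540.21 cm

The maximum is all hops collinear in one direction: 306.90 + 94.81 + 73.84 + 64.66 = 540.21.
The longest hop is 306.90; the others sum to 233.31. Folding the others back against it leaves at least 306.90 − 233.31 = 73.59.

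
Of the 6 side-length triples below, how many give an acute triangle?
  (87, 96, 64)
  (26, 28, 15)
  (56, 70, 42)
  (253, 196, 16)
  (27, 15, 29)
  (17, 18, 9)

4

(87,96,64): 64²+87² = 11665 > 9216 = 96² → acute
(26,28,15): 15²+26² = 901 > 784 = 28² → acute
(56,70,42): 42²+56² = 4900 = 70² → right
(253,196,16): 16+196 ≤ 253, not a triangle
(27,15,29): 15²+27² = 954 > 841 = 29² → acute
(17,18,9): 9²+17² = 370 > 324 = 18² → acute
4 of the 6 are acute.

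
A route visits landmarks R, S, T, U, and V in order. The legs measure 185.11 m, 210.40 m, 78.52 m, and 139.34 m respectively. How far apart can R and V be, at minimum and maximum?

The maximum is all hops collinear in one direction: 185.11 + 210.40 + 78.52 + 139.34 = 613.37.
The longest hop is 210.40; the others sum to 402.97. Since 210.40 ≤ 402.97, the path can fold back on itself completely, so the minimum distance is 0.

0 ≤ RV ≤ 613.37 m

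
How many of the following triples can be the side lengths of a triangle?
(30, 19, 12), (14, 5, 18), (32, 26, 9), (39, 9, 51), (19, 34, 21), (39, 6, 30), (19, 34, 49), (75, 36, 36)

5

(12,19,30): 12+19 > 30 → valid
(5,14,18): 5+14 > 18 → valid
(9,26,32): 9+26 > 32 → valid
(9,39,51): 9+39 ≤ 51 → not valid
(19,21,34): 19+21 > 34 → valid
(6,30,39): 6+30 ≤ 39 → not valid
(19,34,49): 19+34 > 49 → valid
(36,36,75): 36+36 ≤ 75 → not valid
5 of the 8 triples form a triangle.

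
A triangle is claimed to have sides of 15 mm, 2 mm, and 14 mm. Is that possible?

The longest side is 15, and the other two sum to 16.
Since 16 > 15, the triangle inequality holds.

Yes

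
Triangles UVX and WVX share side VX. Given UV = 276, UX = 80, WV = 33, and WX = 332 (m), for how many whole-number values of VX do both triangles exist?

From triangle UVX: 196 < VX < 356.
From triangle WVX: 299 < VX < 365.
Intersection: 299 < VX < 356, so integers 300 through 355: 56 values.

56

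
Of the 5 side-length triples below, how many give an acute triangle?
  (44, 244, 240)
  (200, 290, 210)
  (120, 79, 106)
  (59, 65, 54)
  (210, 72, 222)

(44,244,240): 44²+240² = 59536 = 244² → right
(200,290,210): 200²+210² = 84100 = 290² → right
(120,79,106): 79²+106² = 17477 > 14400 = 120² → acute
(59,65,54): 54²+59² = 6397 > 4225 = 65² → acute
(210,72,222): 72²+210² = 49284 = 222² → right
2 of the 5 are acute.

2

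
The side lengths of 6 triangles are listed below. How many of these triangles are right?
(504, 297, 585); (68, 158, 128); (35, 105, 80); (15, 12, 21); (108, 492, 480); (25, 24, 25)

2

(504,297,585): 297²+504² = 342225 = 585² → right
(68,158,128): 68²+128² = 21008 < 24964 = 158² → obtuse
(35,105,80): 35²+80² = 7625 < 11025 = 105² → obtuse
(15,12,21): 12²+15² = 369 < 441 = 21² → obtuse
(108,492,480): 108²+480² = 242064 = 492² → right
(25,24,25): 24²+25² = 1201 > 625 = 25² → acute
2 of the 6 are right.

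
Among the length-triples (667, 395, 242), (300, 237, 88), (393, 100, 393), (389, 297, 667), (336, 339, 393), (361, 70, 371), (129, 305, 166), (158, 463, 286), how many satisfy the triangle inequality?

(242,395,667): 242+395 ≤ 667 → not valid
(88,237,300): 88+237 > 300 → valid
(100,393,393): 100+393 > 393 → valid
(297,389,667): 297+389 > 667 → valid
(336,339,393): 336+339 > 393 → valid
(70,361,371): 70+361 > 371 → valid
(129,166,305): 129+166 ≤ 305 → not valid
(158,286,463): 158+286 ≤ 463 → not valid
5 of the 8 triples form a triangle.

5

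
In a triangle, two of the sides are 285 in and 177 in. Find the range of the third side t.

By the triangle inequality, t must be less than 285 + 177 = 462 and greater than |285 − 177| = 108.

108 < t < 462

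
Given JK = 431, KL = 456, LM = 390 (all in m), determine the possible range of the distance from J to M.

The maximum is all hops collinear in one direction: 431 + 456 + 390 = 1277.
The longest hop is 456; the others sum to 821. Since 456 ≤ 821, the path can fold back on itself completely, so the minimum distance is 0.

0 ≤ JM ≤ 1277 m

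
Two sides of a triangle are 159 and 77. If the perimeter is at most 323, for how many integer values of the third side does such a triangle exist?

Triangle inequality: 82 < x < 236. Perimeter ≤ 323 gives x ≤ 323 − 159 − 77 = 87.
So 82 < x ≤ 87; integers 83 through 87: 5 values.

5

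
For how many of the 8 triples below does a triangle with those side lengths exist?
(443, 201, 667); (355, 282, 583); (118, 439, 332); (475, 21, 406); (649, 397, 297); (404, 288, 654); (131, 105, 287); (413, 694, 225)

(201,443,667): 201+443 ≤ 667 → not valid
(282,355,583): 282+355 > 583 → valid
(118,332,439): 118+332 > 439 → valid
(21,406,475): 21+406 ≤ 475 → not valid
(297,397,649): 297+397 > 649 → valid
(288,404,654): 288+404 > 654 → valid
(105,131,287): 105+131 ≤ 287 → not valid
(225,413,694): 225+413 ≤ 694 → not valid
4 of the 8 triples form a triangle.

4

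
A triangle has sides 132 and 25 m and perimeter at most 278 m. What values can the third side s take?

107 < s ≤ 121

Triangle inequality alone gives 107 < s < 157.
The perimeter condition gives s ≤ 278 − 132 − 25 = 121.
Intersecting the two: 107 < s ≤ 121.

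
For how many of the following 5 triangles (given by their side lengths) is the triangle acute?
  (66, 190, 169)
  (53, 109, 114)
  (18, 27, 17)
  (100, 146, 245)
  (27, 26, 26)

2

(66,190,169): 66²+169² = 32917 < 36100 = 190² → obtuse
(53,109,114): 53²+109² = 14690 > 12996 = 114² → acute
(18,27,17): 17²+18² = 613 < 729 = 27² → obtuse
(100,146,245): 100²+146² = 31316 < 60025 = 245² → obtuse
(27,26,26): 26²+26² = 1352 > 729 = 27² → acute
2 of the 5 are acute.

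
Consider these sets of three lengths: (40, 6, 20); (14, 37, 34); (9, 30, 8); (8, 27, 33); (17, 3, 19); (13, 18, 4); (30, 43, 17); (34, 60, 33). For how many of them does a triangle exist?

5

(6,20,40): 6+20 ≤ 40 → not valid
(14,34,37): 14+34 > 37 → valid
(8,9,30): 8+9 ≤ 30 → not valid
(8,27,33): 8+27 > 33 → valid
(3,17,19): 3+17 > 19 → valid
(4,13,18): 4+13 ≤ 18 → not valid
(17,30,43): 17+30 > 43 → valid
(33,34,60): 33+34 > 60 → valid
5 of the 8 triples form a triangle.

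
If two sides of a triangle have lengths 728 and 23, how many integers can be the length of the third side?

45

The third side lies in the open interval (705, 751).
Integers from 706 to 750 inclusive: 750 − 706 + 1 = 45.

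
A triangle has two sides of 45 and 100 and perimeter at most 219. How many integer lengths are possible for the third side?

19

Triangle inequality: 55 < x < 145. Perimeter ≤ 219 gives x ≤ 219 − 45 − 100 = 74.
So 55 < x ≤ 74; integers 56 through 74: 19 values.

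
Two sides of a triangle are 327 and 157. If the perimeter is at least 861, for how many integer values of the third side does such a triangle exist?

107

Triangle inequality: 170 < x < 484. Perimeter ≥ 861 gives x ≥ 861 − 327 − 157 = 377.
So 377 ≤ x < 484; integers 377 through 483: 107 values.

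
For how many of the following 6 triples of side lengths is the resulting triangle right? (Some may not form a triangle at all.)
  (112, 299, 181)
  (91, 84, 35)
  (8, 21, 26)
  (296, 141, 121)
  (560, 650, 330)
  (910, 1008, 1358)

(112,299,181): 112+181 ≤ 299, not a triangle
(91,84,35): 35²+84² = 8281 = 91² → right
(8,21,26): 8²+21² = 505 < 676 = 26² → obtuse
(296,141,121): 121+141 ≤ 296, not a triangle
(560,650,330): 330²+560² = 422500 = 650² → right
(910,1008,1358): 910²+1008² = 1844164 = 1358² → right
3 of the 6 are right.

3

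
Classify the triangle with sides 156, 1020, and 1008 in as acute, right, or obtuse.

Compare the square of the longest side to the sum of squares of the other two: 156² + 1008² = 1040400 = 1020².

right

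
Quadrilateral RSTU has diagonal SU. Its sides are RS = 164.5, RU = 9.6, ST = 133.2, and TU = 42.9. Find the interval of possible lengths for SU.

From triangle RSU: |164.5 − 9.6| < SU < 164.5 + 9.6, i.e. 154.9 < SU < 174.1.
From triangle TSU: 90.3 < SU < 176.1.
Both must hold, so SU lies in the intersection.

154.9 < SU < 174.1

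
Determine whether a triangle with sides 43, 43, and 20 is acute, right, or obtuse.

Compare the square of the longest side to the sum of squares of the other two: 20² + 43² = 2249 > 1849 = 43².

acute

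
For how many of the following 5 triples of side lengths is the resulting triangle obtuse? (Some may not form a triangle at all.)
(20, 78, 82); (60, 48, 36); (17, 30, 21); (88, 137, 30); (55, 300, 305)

2

(20,78,82): 20²+78² = 6484 < 6724 = 82² → obtuse
(60,48,36): 36²+48² = 3600 = 60² → right
(17,30,21): 17²+21² = 730 < 900 = 30² → obtuse
(88,137,30): 30+88 ≤ 137, not a triangle
(55,300,305): 55²+300² = 93025 = 305² → right
2 of the 5 are obtuse.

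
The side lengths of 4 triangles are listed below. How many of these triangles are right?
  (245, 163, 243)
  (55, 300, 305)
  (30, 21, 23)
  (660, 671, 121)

(245,163,243): 163²+243² = 85618 > 60025 = 245² → acute
(55,300,305): 55²+300² = 93025 = 305² → right
(30,21,23): 21²+23² = 970 > 900 = 30² → acute
(660,671,121): 121²+660² = 450241 = 671² → right
2 of the 4 are right.

2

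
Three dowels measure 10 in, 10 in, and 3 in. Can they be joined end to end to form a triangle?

The longest side is 10, and the other two sum to 13.
Since 13 > 10, the triangle inequality holds.

Yes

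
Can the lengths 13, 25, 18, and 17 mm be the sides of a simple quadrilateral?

A quadrilateral exists iff every side is shorter than the sum of the others — equivalently, the longest side is less than the sum of the rest.
Longest side 25 < 48 (sum of the remaining 3), so yes.

Yes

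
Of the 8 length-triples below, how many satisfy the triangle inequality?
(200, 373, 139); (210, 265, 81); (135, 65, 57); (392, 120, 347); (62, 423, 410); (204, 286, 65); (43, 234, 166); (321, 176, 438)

4

(139,200,373): 139+200 ≤ 373 → not valid
(81,210,265): 81+210 > 265 → valid
(57,65,135): 57+65 ≤ 135 → not valid
(120,347,392): 120+347 > 392 → valid
(62,410,423): 62+410 > 423 → valid
(65,204,286): 65+204 ≤ 286 → not valid
(43,166,234): 43+166 ≤ 234 → not valid
(176,321,438): 176+321 > 438 → valid
4 of the 8 triples form a triangle.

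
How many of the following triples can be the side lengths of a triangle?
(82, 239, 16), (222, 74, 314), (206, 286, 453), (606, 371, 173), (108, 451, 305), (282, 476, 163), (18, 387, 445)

(16,82,239): 16+82 ≤ 239 → not valid
(74,222,314): 74+222 ≤ 314 → not valid
(206,286,453): 206+286 > 453 → valid
(173,371,606): 173+371 ≤ 606 → not valid
(108,305,451): 108+305 ≤ 451 → not valid
(163,282,476): 163+282 ≤ 476 → not valid
(18,387,445): 18+387 ≤ 445 → not valid
1 of the 7 triples forms a triangle.

1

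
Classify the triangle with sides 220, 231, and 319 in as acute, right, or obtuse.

Compare the square of the longest side to the sum of squares of the other two: 220² + 231² = 101761 = 319².

right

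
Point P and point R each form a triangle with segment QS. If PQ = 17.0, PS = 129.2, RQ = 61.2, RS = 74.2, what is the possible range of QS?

112.2 < QS < 135.4

From triangle PQS: |17.0 − 129.2| < QS < 17.0 + 129.2, i.e. 112.2 < QS < 146.2.
From triangle RQS: 13.0 < QS < 135.4.
Both must hold, so QS lies in the intersection.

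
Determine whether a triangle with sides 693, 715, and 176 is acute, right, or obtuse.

right

Compare the square of the longest side to the sum of squares of the other two: 176² + 693² = 511225 = 715².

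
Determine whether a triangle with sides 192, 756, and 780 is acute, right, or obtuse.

right

Compare the square of the longest side to the sum of squares of the other two: 192² + 756² = 608400 = 780².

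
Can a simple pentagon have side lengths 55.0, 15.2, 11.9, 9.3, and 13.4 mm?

For a pentagon, each side must be shorter than the sum of the others.
Here the longest side is 55.0, but the remaining 4 sides sum to only 49.8.

No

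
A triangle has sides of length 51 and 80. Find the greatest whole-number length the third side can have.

130

The third side must be strictly less than 51 + 80 = 131.
The largest integer below 131 is 130.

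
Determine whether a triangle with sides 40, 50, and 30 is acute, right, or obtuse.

right

Compare the square of the longest side to the sum of squares of the other two: 30² + 40² = 2500 = 50².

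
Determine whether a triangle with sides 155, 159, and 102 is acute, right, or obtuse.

acute

Compare the square of the longest side to the sum of squares of the other two: 102² + 155² = 34429 > 25281 = 159².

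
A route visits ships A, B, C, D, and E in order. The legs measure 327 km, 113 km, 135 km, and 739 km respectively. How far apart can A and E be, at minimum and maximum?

The maximum is all hops collinear in one direction: 327 + 113 + 135 + 739 = 1314.
The longest hop is 739; the others sum to 575. Folding the others back against it leaves at least 739 − 575 = 164.

164 ≤ AE ≤ 1314 km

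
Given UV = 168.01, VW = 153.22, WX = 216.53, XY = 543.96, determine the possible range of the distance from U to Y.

The maximum is all hops collinear in one direction: 168.01 + 153.22 + 216.53 + 543.96 = 1081.72.
The longest hop is 543.96; the others sum to 537.76. Folding the others back against it leaves at least 543.96 − 537.76 = 6.20.

6.20 ≤ UY ≤ 1081.72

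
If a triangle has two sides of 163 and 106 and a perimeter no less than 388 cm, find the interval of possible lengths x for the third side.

119 ≤ x < 269

Triangle inequality alone gives 57 < x < 269.
The perimeter condition gives x ≥ 388 − 163 − 106 = 119.
Intersecting the two: 119 ≤ x < 269.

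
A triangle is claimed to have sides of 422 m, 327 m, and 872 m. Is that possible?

No

The longest side is 872, but the other two sum to only 749.
749 < 872, so the triangle inequality fails.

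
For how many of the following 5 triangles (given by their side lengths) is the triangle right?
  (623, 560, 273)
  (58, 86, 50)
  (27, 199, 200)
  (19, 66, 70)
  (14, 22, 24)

1

(623,560,273): 273²+560² = 388129 = 623² → right
(58,86,50): 50²+58² = 5864 < 7396 = 86² → obtuse
(27,199,200): 27²+199² = 40330 > 40000 = 200² → acute
(19,66,70): 19²+66² = 4717 < 4900 = 70² → obtuse
(14,22,24): 14²+22² = 680 > 576 = 24² → acute
1 of the 5 is right.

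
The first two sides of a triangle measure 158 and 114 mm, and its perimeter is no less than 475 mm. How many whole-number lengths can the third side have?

Triangle inequality: 44 < x < 272. Perimeter ≥ 475 gives x ≥ 475 − 158 − 114 = 203.
So 203 ≤ x < 272; integers 203 through 271: 69 values.

69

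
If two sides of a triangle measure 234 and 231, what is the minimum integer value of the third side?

The third side must be strictly greater than |234 − 231| = 3.
The smallest integer above 3 is 4.

4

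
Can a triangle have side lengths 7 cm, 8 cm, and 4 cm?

Yes

The longest side is 8, and the other two sum to 11.
Since 11 > 8, the triangle inequality holds.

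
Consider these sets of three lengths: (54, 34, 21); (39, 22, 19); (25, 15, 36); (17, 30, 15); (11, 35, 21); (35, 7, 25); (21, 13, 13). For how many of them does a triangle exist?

5

(21,34,54): 21+34 > 54 → valid
(19,22,39): 19+22 > 39 → valid
(15,25,36): 15+25 > 36 → valid
(15,17,30): 15+17 > 30 → valid
(11,21,35): 11+21 ≤ 35 → not valid
(7,25,35): 7+25 ≤ 35 → not valid
(13,13,21): 13+13 > 21 → valid
5 of the 7 triples form a triangle.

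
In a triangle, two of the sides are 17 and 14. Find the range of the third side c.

3 < c < 31

By the triangle inequality, c must be less than 17 + 14 = 31 and greater than |17 − 14| = 3.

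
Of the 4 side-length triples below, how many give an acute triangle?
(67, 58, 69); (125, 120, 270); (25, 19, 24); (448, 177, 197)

(67,58,69): 58²+67² = 7853 > 4761 = 69² → acute
(125,120,270): 120+125 ≤ 270, not a triangle
(25,19,24): 19²+24² = 937 > 625 = 25² → acute
(448,177,197): 177+197 ≤ 448, not a triangle
2 of the 4 are acute.

2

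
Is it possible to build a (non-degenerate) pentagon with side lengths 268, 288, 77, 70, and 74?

Yes

A pentagon exists iff every side is shorter than the sum of the others — equivalently, the longest side is less than the sum of the rest.
Longest side 288 < 489 (sum of the remaining 4), so yes.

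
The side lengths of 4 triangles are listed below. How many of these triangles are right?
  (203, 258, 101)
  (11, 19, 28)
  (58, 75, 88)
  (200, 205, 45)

1

(203,258,101): 101²+203² = 51410 < 66564 = 258² → obtuse
(11,19,28): 11²+19² = 482 < 784 = 28² → obtuse
(58,75,88): 58²+75² = 8989 > 7744 = 88² → acute
(200,205,45): 45²+200² = 42025 = 205² → right
1 of the 4 is right.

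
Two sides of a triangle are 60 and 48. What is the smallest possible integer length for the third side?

13

The third side must be strictly greater than |60 − 48| = 12.
The smallest integer above 12 is 13.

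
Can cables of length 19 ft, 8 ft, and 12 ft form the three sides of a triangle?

The longest side is 19, and the other two sum to 20.
Since 20 > 19, the triangle inequality holds.

Yes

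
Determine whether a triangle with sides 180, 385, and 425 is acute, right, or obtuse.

Compare the square of the longest side to the sum of squares of the other two: 180² + 385² = 180625 = 425².

right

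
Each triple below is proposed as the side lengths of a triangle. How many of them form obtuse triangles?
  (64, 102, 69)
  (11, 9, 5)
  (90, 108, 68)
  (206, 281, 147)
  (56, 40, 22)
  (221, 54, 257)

5

(64,102,69): 64²+69² = 8857 < 10404 = 102² → obtuse
(11,9,5): 5²+9² = 106 < 121 = 11² → obtuse
(90,108,68): 68²+90² = 12724 > 11664 = 108² → acute
(206,281,147): 147²+206² = 64045 < 78961 = 281² → obtuse
(56,40,22): 22²+40² = 2084 < 3136 = 56² → obtuse
(221,54,257): 54²+221² = 51757 < 66049 = 257² → obtuse
5 of the 6 are obtuse.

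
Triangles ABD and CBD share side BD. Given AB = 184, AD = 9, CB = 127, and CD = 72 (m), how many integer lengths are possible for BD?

17

From triangle ABD: 175 < BD < 193.
From triangle CBD: 55 < BD < 199.
Intersection: 175 < BD < 193, so integers 176 through 192: 17 values.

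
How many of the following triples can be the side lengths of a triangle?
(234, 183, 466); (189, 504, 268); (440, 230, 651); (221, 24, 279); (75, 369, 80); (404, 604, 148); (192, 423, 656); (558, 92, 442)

(183,234,466): 183+234 ≤ 466 → not valid
(189,268,504): 189+268 ≤ 504 → not valid
(230,440,651): 230+440 > 651 → valid
(24,221,279): 24+221 ≤ 279 → not valid
(75,80,369): 75+80 ≤ 369 → not valid
(148,404,604): 148+404 ≤ 604 → not valid
(192,423,656): 192+423 ≤ 656 → not valid
(92,442,558): 92+442 ≤ 558 → not valid
1 of the 8 triples forms a triangle.

1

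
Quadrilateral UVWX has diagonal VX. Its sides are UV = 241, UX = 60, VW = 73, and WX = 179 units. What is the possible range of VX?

181 < VX < 252

From triangle UVX: |241 − 60| < VX < 241 + 60, i.e. 181 < VX < 301.
From triangle WVX: 106 < VX < 252.
Both must hold, so VX lies in the intersection.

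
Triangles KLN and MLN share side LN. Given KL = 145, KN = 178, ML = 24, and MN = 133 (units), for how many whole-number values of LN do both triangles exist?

47

From triangle KLN: 33 < LN < 323.
From triangle MLN: 109 < LN < 157.
Intersection: 109 < LN < 157, so integers 110 through 156: 47 values.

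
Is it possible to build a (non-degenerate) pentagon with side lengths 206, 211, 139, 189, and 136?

Yes

A pentagon exists iff every side is shorter than the sum of the others — equivalently, the longest side is less than the sum of the rest.
Longest side 211 < 670 (sum of the remaining 4), so yes.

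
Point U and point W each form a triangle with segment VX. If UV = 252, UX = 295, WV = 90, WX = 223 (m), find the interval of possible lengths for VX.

133 < VX < 313

From triangle UVX: |252 − 295| < VX < 252 + 295, i.e. 43 < VX < 547.
From triangle WVX: 133 < VX < 313.
Both must hold, so VX lies in the intersection.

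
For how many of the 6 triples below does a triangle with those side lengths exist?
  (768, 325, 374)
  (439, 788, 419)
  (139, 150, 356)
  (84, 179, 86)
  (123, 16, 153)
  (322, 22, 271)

1

(325,374,768): 325+374 ≤ 768 → not valid
(419,439,788): 419+439 > 788 → valid
(139,150,356): 139+150 ≤ 356 → not valid
(84,86,179): 84+86 ≤ 179 → not valid
(16,123,153): 16+123 ≤ 153 → not valid
(22,271,322): 22+271 ≤ 322 → not valid
1 of the 6 triples forms a triangle.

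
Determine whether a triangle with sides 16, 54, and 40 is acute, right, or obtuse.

obtuse

Compare the square of the longest side to the sum of squares of the other two: 16² + 40² = 1856 < 2916 = 54².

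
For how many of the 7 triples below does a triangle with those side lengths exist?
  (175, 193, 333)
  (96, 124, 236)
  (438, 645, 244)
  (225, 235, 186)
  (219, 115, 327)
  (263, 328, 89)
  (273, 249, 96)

6

(175,193,333): 175+193 > 333 → valid
(96,124,236): 96+124 ≤ 236 → not valid
(244,438,645): 244+438 > 645 → valid
(186,225,235): 186+225 > 235 → valid
(115,219,327): 115+219 > 327 → valid
(89,263,328): 89+263 > 328 → valid
(96,249,273): 96+249 > 273 → valid
6 of the 7 triples form a triangle.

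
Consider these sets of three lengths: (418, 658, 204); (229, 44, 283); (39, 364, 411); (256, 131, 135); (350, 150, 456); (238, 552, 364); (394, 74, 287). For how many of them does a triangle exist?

(204,418,658): 204+418 ≤ 658 → not valid
(44,229,283): 44+229 ≤ 283 → not valid
(39,364,411): 39+364 ≤ 411 → not valid
(131,135,256): 131+135 > 256 → valid
(150,350,456): 150+350 > 456 → valid
(238,364,552): 238+364 > 552 → valid
(74,287,394): 74+287 ≤ 394 → not valid
3 of the 7 triples form a triangle.

3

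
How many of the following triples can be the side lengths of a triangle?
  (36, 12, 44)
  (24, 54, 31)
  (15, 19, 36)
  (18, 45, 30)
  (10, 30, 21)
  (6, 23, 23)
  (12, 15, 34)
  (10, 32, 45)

5

(12,36,44): 12+36 > 44 → valid
(24,31,54): 24+31 > 54 → valid
(15,19,36): 15+19 ≤ 36 → not valid
(18,30,45): 18+30 > 45 → valid
(10,21,30): 10+21 > 30 → valid
(6,23,23): 6+23 > 23 → valid
(12,15,34): 12+15 ≤ 34 → not valid
(10,32,45): 10+32 ≤ 45 → not valid
5 of the 8 triples form a triangle.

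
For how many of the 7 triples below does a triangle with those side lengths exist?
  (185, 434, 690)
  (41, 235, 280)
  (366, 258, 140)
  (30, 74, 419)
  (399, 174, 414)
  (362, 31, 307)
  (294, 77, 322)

3

(185,434,690): 185+434 ≤ 690 → not valid
(41,235,280): 41+235 ≤ 280 → not valid
(140,258,366): 140+258 > 366 → valid
(30,74,419): 30+74 ≤ 419 → not valid
(174,399,414): 174+399 > 414 → valid
(31,307,362): 31+307 ≤ 362 → not valid
(77,294,322): 77+294 > 322 → valid
3 of the 7 triples form a triangle.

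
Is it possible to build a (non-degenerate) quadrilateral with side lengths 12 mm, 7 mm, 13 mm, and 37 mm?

No

For a quadrilateral, each side must be shorter than the sum of the others.
Here the longest side is 37, but the remaining 3 sides sum to only 32.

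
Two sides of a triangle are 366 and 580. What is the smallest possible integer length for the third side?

215

The third side must be strictly greater than |366 − 580| = 214.
The smallest integer above 214 is 215.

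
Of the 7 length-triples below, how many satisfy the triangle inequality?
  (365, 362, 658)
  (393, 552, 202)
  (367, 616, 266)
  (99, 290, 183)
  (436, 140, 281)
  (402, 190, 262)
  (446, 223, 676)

4

(362,365,658): 362+365 > 658 → valid
(202,393,552): 202+393 > 552 → valid
(266,367,616): 266+367 > 616 → valid
(99,183,290): 99+183 ≤ 290 → not valid
(140,281,436): 140+281 ≤ 436 → not valid
(190,262,402): 190+262 > 402 → valid
(223,446,676): 223+446 ≤ 676 → not valid
4 of the 7 triples form a triangle.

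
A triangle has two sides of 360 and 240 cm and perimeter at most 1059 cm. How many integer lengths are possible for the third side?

339

Triangle inequality: 120 < x < 600. Perimeter ≤ 1059 gives x ≤ 1059 − 360 − 240 = 459.
So 120 < x ≤ 459; integers 121 through 459: 339 values.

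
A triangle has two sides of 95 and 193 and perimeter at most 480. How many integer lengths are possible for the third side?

94

Triangle inequality: 98 < x < 288. Perimeter ≤ 480 gives x ≤ 480 − 95 − 193 = 192.
So 98 < x ≤ 192; integers 99 through 192: 94 values.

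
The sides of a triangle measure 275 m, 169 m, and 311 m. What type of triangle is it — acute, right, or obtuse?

Compare the square of the longest side to the sum of squares of the other two: 169² + 275² = 104186 > 96721 = 311².

acute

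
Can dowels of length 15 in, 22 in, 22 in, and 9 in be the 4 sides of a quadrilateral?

Yes

A quadrilateral exists iff every side is shorter than the sum of the others — equivalently, the longest side is less than the sum of the rest.
Longest side 22 < 46 (sum of the remaining 3), so yes.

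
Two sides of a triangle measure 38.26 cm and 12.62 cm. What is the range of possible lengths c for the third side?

By the triangle inequality, c must be less than 38.26 + 12.62 = 50.88 and greater than |38.26 − 12.62| = 25.64.

25.64 < c < 50.88 (cm)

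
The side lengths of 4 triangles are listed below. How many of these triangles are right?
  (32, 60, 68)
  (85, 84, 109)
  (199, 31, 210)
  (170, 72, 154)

2

(32,60,68): 32²+60² = 4624 = 68² → right
(85,84,109): 84²+85² = 14281 > 11881 = 109² → acute
(199,31,210): 31²+199² = 40562 < 44100 = 210² → obtuse
(170,72,154): 72²+154² = 28900 = 170² → right
2 of the 4 are right.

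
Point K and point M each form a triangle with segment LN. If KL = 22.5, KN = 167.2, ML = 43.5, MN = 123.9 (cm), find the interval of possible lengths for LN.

144.7 < LN < 167.4

From triangle KLN: |22.5 − 167.2| < LN < 22.5 + 167.2, i.e. 144.7 < LN < 189.7.
From triangle MLN: 80.4 < LN < 167.4.
Both must hold, so LN lies in the intersection.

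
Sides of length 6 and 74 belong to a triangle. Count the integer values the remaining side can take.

The third side lies in the open interval (68, 80).
Integers from 69 to 79 inclusive: 79 − 69 + 1 = 11.

11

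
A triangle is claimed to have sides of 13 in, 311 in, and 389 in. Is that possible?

No

The longest side is 389, but the other two sum to only 324.
324 < 389, so the triangle inequality fails.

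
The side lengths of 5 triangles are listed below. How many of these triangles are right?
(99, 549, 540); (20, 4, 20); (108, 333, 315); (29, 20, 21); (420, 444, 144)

4

(99,549,540): 99²+540² = 301401 = 549² → right
(20,4,20): 4²+20² = 416 > 400 = 20² → acute
(108,333,315): 108²+315² = 110889 = 333² → right
(29,20,21): 20²+21² = 841 = 29² → right
(420,444,144): 144²+420² = 197136 = 444² → right
4 of the 5 are right.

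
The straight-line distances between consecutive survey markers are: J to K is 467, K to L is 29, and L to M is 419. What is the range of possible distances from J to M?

19 ≤ JM ≤ 915

The maximum is all hops collinear in one direction: 467 + 29 + 419 = 915.
The longest hop is 467; the others sum to 448. Folding the others back against it leaves at least 467 − 448 = 19.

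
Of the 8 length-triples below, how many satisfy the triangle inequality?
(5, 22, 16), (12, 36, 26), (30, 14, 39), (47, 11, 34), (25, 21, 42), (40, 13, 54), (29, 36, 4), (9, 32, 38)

(5,16,22): 5+16 ≤ 22 → not valid
(12,26,36): 12+26 > 36 → valid
(14,30,39): 14+30 > 39 → valid
(11,34,47): 11+34 ≤ 47 → not valid
(21,25,42): 21+25 > 42 → valid
(13,40,54): 13+40 ≤ 54 → not valid
(4,29,36): 4+29 ≤ 36 → not valid
(9,32,38): 9+32 > 38 → valid
4 of the 8 triples form a triangle.

4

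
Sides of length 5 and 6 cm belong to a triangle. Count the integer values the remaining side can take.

9

The third side lies in the open interval (1, 11).
Integers from 2 to 10 inclusive: 10 − 2 + 1 = 9.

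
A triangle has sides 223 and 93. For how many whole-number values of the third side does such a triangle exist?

185

The third side lies in the open interval (130, 316).
Integers from 131 to 315 inclusive: 315 − 131 + 1 = 185.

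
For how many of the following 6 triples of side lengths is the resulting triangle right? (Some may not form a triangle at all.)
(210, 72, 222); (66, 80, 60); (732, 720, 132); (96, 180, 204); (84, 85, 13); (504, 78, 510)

5

(210,72,222): 72²+210² = 49284 = 222² → right
(66,80,60): 60²+66² = 7956 > 6400 = 80² → acute
(732,720,132): 132²+720² = 535824 = 732² → right
(96,180,204): 96²+180² = 41616 = 204² → right
(84,85,13): 13²+84² = 7225 = 85² → right
(504,78,510): 78²+504² = 260100 = 510² → right
5 of the 6 are right.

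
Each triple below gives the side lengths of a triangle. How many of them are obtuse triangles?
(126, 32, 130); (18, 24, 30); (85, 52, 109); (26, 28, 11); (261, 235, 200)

1

(126,32,130): 32²+126² = 16900 = 130² → right
(18,24,30): 18²+24² = 900 = 30² → right
(85,52,109): 52²+85² = 9929 < 11881 = 109² → obtuse
(26,28,11): 11²+26² = 797 > 784 = 28² → acute
(261,235,200): 200²+235² = 95225 > 68121 = 261² → acute
1 of the 5 is obtuse.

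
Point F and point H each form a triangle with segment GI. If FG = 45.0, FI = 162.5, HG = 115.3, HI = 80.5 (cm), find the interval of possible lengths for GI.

117.5 < GI < 195.8

From triangle FGI: |45.0 − 162.5| < GI < 45.0 + 162.5, i.e. 117.5 < GI < 207.5.
From triangle HGI: 34.8 < GI < 195.8.
Both must hold, so GI lies in the intersection.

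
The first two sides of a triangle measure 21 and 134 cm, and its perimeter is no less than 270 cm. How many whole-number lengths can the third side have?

Triangle inequality: 113 < x < 155. Perimeter ≥ 270 gives x ≥ 270 − 21 − 134 = 115.
So 115 ≤ x < 155; integers 115 through 154: 40 values.

40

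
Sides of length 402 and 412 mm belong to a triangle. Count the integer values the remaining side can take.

803

The third side lies in the open interval (10, 814).
Integers from 11 to 813 inclusive: 813 − 11 + 1 = 803.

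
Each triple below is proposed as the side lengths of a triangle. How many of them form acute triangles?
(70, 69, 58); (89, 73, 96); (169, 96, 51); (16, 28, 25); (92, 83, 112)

4

(70,69,58): 58²+69² = 8125 > 4900 = 70² → acute
(89,73,96): 73²+89² = 13250 > 9216 = 96² → acute
(169,96,51): 51+96 ≤ 169, not a triangle
(16,28,25): 16²+25² = 881 > 784 = 28² → acute
(92,83,112): 83²+92² = 15353 > 12544 = 112² → acute
4 of the 5 are acute.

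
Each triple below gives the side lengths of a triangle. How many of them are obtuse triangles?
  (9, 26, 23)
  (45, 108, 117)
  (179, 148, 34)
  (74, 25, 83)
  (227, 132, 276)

4

(9,26,23): 9²+23² = 610 < 676 = 26² → obtuse
(45,108,117): 45²+108² = 13689 = 117² → right
(179,148,34): 34²+148² = 23060 < 32041 = 179² → obtuse
(74,25,83): 25²+74² = 6101 < 6889 = 83² → obtuse
(227,132,276): 132²+227² = 68953 < 76176 = 276² → obtuse
4 of the 5 are obtuse.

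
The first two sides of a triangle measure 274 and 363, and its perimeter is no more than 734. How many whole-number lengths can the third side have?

8

Triangle inequality: 89 < x < 637. Perimeter ≤ 734 gives x ≤ 734 − 274 − 363 = 97.
So 89 < x ≤ 97; integers 90 through 97: 8 values.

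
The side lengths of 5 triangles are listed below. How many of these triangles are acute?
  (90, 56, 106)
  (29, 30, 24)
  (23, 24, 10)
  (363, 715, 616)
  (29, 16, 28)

(90,56,106): 56²+90² = 11236 = 106² → right
(29,30,24): 24²+29² = 1417 > 900 = 30² → acute
(23,24,10): 10²+23² = 629 > 576 = 24² → acute
(363,715,616): 363²+616² = 511225 = 715² → right
(29,16,28): 16²+28² = 1040 > 841 = 29² → acute
3 of the 5 are acute.

3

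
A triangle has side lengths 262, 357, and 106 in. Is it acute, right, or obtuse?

obtuse

Compare the square of the longest side to the sum of squares of the other two: 106² + 262² = 79880 < 127449 = 357².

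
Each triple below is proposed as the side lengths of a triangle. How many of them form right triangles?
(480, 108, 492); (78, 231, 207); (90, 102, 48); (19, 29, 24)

(480,108,492): 108²+480² = 242064 = 492² → right
(78,231,207): 78²+207² = 48933 < 53361 = 231² → obtuse
(90,102,48): 48²+90² = 10404 = 102² → right
(19,29,24): 19²+24² = 937 > 841 = 29² → acute
2 of the 4 are right.

2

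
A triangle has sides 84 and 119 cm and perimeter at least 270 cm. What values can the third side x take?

67 ≤ x < 203 cm

Triangle inequality alone gives 35 < x < 203.
The perimeter condition gives x ≥ 270 − 84 − 119 = 67.
Intersecting the two: 67 ≤ x < 203.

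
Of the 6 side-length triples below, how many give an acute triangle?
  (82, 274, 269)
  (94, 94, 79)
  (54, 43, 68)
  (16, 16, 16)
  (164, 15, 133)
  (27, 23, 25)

(82,274,269): 82²+269² = 79085 > 75076 = 274² → acute
(94,94,79): 79²+94² = 15077 > 8836 = 94² → acute
(54,43,68): 43²+54² = 4765 > 4624 = 68² → acute
(16,16,16): 16²+16² = 512 > 256 = 16² → acute
(164,15,133): 15+133 ≤ 164, not a triangle
(27,23,25): 23²+25² = 1154 > 729 = 27² → acute
5 of the 6 are acute.

5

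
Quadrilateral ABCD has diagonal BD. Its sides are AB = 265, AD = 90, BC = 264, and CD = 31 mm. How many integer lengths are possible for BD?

61

From triangle ABD: 175 < BD < 355.
From triangle CBD: 233 < BD < 295.
Intersection: 233 < BD < 295, so integers 234 through 294: 61 values.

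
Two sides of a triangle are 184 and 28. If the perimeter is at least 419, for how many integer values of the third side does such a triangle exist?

Triangle inequality: 156 < x < 212. Perimeter ≥ 419 gives x ≥ 419 − 184 − 28 = 207.
So 207 ≤ x < 212; integers 207 through 211: 5 values.

5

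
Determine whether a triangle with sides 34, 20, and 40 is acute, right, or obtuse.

obtuse

Compare the square of the longest side to the sum of squares of the other two: 20² + 34² = 1556 < 1600 = 40².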